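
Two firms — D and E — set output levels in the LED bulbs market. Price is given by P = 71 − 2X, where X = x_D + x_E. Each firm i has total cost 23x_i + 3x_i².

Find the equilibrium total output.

Firm D's profit: π = x_D(71 − 2(x_D + x_E)) − 23x_D − 3x_D².
∂π/∂x_D = 48 − 10x_D − 2x_E = 0, so x_D = 4.8 − 0.2x_E.
The game is symmetric, so in equilibrium x_E = x_D: the reaction function gives 1.2x_D = 4.8, hence x_D = 4.
Total output: 4 + 4 = 8.

8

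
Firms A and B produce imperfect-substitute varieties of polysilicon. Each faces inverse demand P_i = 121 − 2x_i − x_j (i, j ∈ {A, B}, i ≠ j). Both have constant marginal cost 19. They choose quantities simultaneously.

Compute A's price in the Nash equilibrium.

Firm A's profit: π = x_A(121 − 2x_A − x_B) − 19x_A.
∂π/∂x_A = 102 − 4x_A − x_B = 0 ⇒ x_A = 25.5 − 0.25x_B.
The game is symmetric, so in equilibrium x_B = x_A: the reaction function gives 1.25x_A = 25.5, hence x_A = 20.4.
P_A = 121 − 2·20.4 − 20.4 = 59.8.

59.8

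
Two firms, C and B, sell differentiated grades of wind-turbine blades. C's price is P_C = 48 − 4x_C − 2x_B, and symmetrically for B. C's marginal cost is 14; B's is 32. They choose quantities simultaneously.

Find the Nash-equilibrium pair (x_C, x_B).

Firm C's profit: π = x_C(48 − 4x_C − 2x_B) − 14x_C.
∂π/∂x_C = 34 − 8x_C − 2x_B = 0 ⇒ x_C = 4.25 − 0.25x_B.
Similarly x_B = 2 − 0.25x_C.
Substituting the second reaction function into the first: x_C = 4.25 − 0.25(2 − 0.25x_C), which gives 0.9375x_C = 3.75 ⇒ x_C = 4.
Then x_B = 2 − 0.25·4 = 1.

4, 1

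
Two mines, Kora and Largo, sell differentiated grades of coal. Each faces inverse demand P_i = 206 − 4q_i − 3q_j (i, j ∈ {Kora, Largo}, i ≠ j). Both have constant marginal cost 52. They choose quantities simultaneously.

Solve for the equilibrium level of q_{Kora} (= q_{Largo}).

14

Mine Kora's profit: π = q_{Kora}(206 − 4q_{Kora} − 3q_{Largo}) − 52q_{Kora}.
∂π/∂q_{Kora} = 154 − 8q_{Kora} − 3q_{Largo} = 0 ⇒ q_{Kora} = 19.25 − 0.375q_{Largo}.
Setting q_{Kora} = q_{Largo} in the reaction function: q_{Kora} = 19.25 − 0.375q_{Kora}, so q_{Kora} = 19.25 / 1.375 = 14.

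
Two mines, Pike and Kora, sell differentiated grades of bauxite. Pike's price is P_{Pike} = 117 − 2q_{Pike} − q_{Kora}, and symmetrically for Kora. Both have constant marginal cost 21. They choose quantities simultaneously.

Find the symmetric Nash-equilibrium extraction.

19.2

Mine Pike's profit: π = q_{Pike}(117 − 2q_{Pike} − q_{Kora}) − 21q_{Pike}.
∂π/∂q_{Pike} = 96 − 4q_{Pike} − q_{Kora} = 0 ⇒ q_{Pike} = 24 − 0.25q_{Kora}.
Setting q_{Pike} = q_{Kora} in the reaction function: q_{Pike} = 24 − 0.25q_{Pike}, so q_{Pike} = 24 / 1.25 = 19.2.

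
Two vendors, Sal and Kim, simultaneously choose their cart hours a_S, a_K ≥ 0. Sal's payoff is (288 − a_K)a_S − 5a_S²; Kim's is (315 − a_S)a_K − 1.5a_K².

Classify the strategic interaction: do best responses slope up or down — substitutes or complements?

Expanding Sal's payoff: 288a_S − a_Ka_S − 5a_S².
∂π/∂a_S = 288 − a_K − 10a_S = 0, so a_S = 28.8 − 0.1a_K.
The best-response slope da_S/da_K = −0.1 < 0: the reaction function is downward-sloping, so the choices are strategic substitutes.

strategic substitutes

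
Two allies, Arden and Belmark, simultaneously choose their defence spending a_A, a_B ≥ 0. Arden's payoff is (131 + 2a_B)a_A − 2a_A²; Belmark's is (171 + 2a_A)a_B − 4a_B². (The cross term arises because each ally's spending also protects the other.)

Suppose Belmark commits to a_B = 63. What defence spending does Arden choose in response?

64.25

Expanding Arden's payoff: 131a_A + 2a_Ba_A − 2a_A².
∂π/∂a_A = 131 + 2a_B − 4a_A = 0, so a_A = 32.75 + 0.5a_B.
At a_B = 63: a_A = 32.75 + 0.5·63 = 64.25.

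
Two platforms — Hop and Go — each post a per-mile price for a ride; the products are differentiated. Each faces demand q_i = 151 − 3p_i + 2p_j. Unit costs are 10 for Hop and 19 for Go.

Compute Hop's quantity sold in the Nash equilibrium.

Hop's profit: π = (p_{Hop} − 10)(151 − 3p_{Hop} + 2p_{Go}).
∂π/∂p_{Hop} = 181 − 6p_{Hop} + 2p_{Go} = 0 ⇒ p_{Hop} = 181/6 + (1/3)p_{Go}.
Similarly p_{Go} = 104/3 + (1/3)p_{Hop}.
Substituting the second reaction function into the first: p_{Hop} = 181/6 + (1/3)(104/3 + (1/3)p_{Hop}), which gives (8/9)p_{Hop} = 751/18 ⇒ p_{Hop} = 46.9375.
Then p_{Go} = 104/3 + (1/3)·46.9375 = 50.3125.
q_{Hop} = 151 − 3·46.9375 + 2·50.3125 = 110.8125.

110.8125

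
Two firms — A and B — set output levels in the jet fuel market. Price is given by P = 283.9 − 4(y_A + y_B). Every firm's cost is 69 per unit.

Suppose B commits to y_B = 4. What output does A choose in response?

24.8625

Firm A's profit: π = y_A(283.9 − 4(y_A + y_B)) − 69y_A.
∂π/∂y_A = 214.9 − 8y_A − 4y_B = 0, so y_A = 26.8625 − 0.5y_B.
At y_B = 4: y_A = 26.8625 − 0.5·4 = 24.8625.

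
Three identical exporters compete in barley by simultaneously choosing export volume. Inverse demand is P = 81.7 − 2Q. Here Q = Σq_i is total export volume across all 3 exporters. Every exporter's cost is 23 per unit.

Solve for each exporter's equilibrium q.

7.3375

A representative exporter's profit is π_i = q_i(81.7 − 2Q) − 23q_i, with Q = q_i + Σ_{j≠i} q_j.
First-order condition: 58.7 − 4q_i − 2Σ_{j≠i} q_j = 0.
Imposing symmetry (q_j = q for all j) turns Σ_{j≠i} q_j into 2q, so 58.7 = 8q and q = 7.3375.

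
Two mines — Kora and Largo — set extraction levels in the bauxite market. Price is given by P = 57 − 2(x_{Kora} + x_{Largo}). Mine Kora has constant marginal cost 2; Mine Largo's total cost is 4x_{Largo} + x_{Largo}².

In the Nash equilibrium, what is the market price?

24.4

Mine Kora's profit: π = x_{Kora}(57 − 2(x_{Kora} + x_{Largo})) − 2x_{Kora}.
∂π/∂x_{Kora} = 55 − 4x_{Kora} − 2x_{Largo} = 0, so x_{Kora} = 13.75 − 0.5x_{Largo}.
For Largo: ∂π/∂x_{Largo} = 53 − 6x_{Largo} − 2x_{Kora} = 0 ⇒ x_{Largo} = 53/6 − (1/3)x_{Kora}.
Substituting the second reaction function into the first: x_{Kora} = 13.75 − 0.5(53/6 − (1/3)x_{Kora}), which gives (5/6)x_{Kora} = 28/3 ⇒ x_{Kora} = 11.2.
Then x_{Largo} = 53/6 − (1/3)·11.2 = 5.1.
Equilibrium price: P = 57 − 2·16.3 = 24.4.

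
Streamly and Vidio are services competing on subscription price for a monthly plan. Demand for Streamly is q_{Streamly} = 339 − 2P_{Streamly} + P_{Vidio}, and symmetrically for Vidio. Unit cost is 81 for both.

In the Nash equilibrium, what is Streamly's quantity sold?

172

Streamly's profit: π = (P_{Streamly} − 81)(339 − 2P_{Streamly} + P_{Vidio}).
∂π/∂P_{Streamly} = 501 − 4P_{Streamly} + P_{Vidio} = 0 ⇒ P_{Streamly} = 125.25 + 0.25P_{Vidio}.
By symmetry P_{Vidio} = P_{Streamly}; substituting into the reaction function, 0.75P_{Streamly} = 125.25 and P_{Streamly} = 167.
q_{Streamly} = 339 − 2·167 + 167 = 172.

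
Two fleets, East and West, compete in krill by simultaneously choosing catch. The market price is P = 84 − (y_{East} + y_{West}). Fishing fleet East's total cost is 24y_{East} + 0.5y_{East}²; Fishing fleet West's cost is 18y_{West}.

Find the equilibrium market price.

45.6

Fishing fleet East's profit: π = y_{East}(84 − (y_{East} + y_{West})) − 24y_{East} − 0.5y_{East}².
∂π/∂y_{East} = 60 − 3y_{East} − y_{West} = 0, so y_{East} = 20 − (1/3)y_{West}.
For West: ∂π/∂y_{West} = 66 − 2y_{West} − y_{East} = 0 ⇒ y_{West} = 33 − 0.5y_{East}.
Solving the two reaction functions simultaneously: (1 − (−1/3)(−0.5))y_{East} = 20 − (1/3)·33, so (5/6)y_{East} = 9 and y_{East} = 10.8.
Then y_{West} = 33 − 0.5·10.8 = 27.6.
Equilibrium price: P = 84 − 38.4 = 45.6.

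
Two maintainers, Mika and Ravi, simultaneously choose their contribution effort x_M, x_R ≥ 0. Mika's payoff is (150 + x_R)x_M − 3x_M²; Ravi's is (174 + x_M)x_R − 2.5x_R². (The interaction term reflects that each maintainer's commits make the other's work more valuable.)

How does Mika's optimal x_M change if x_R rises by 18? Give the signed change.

Expanding Mika's payoff: 150x_M + x_Rx_M − 3x_M².
∂π/∂x_M = 150 + x_R − 6x_M = 0, so x_M = 25 + (1/6)x_R.
The reaction-function slope is 1/6, so an 18-unit rise in x_R moves x_M by 1/6 × 18 = 3. Mika's best response rises — the actions are strategic complements.

3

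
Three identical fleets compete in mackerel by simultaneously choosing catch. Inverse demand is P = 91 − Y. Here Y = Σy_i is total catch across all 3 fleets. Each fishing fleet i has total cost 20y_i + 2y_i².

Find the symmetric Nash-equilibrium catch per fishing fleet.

A representative fishing fleet's profit is π_i = y_i(91 − Y) − 20y_i − 2y_i², with Y = y_i + Σ_{j≠i} y_j.
First-order condition: 71 − 6y_i − Σ_{j≠i} y_j = 0.
In a symmetric equilibrium every fishing fleet chooses the same y, so Σ_{j≠i} y_j = 2y. The condition becomes 71 − 8y = 0, giving y = 71/8 = 8.875.

8.875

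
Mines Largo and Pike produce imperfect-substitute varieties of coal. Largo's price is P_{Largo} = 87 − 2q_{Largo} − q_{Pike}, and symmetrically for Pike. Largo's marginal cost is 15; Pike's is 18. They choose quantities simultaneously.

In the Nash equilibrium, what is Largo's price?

Mine Largo's profit: π = q_{Largo}(87 − 2q_{Largo} − q_{Pike}) − 15q_{Largo}.
∂π/∂q_{Largo} = 72 − 4q_{Largo} − q_{Pike} = 0 ⇒ q_{Largo} = 18 − 0.25q_{Pike}.
Similarly q_{Pike} = 17.25 − 0.25q_{Largo}.
Solving the two reaction functions simultaneously: (1 − (−0.25)(−0.25))q_{Largo} = 18 − 0.25·17.25, so 0.9375q_{Largo} = 13.6875 and q_{Largo} = 14.6.
Then q_{Pike} = 17.25 − 0.25·14.6 = 13.6.
P_{Largo} = 87 − 2·14.6 − 13.6 = 44.2.

44.2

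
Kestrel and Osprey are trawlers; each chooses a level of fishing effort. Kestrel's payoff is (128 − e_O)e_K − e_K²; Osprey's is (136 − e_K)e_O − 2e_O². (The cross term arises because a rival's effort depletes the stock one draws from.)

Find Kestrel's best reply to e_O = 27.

50.5

Expanding Kestrel's payoff: 128e_K − e_Oe_K − e_K².
∂π/∂e_K = 128 − e_O − 2e_K = 0, so e_K = 64 − 0.5e_O.
At e_O = 27: e_K = 64 − 0.5·27 = 50.5.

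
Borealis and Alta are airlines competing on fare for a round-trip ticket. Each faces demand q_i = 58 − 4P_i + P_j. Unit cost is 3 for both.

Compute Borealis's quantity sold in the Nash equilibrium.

28

Borealis's profit: π = (P_{Borealis} − 3)(58 − 4P_{Borealis} + P_{Alta}).
∂π/∂P_{Borealis} = 70 − 8P_{Borealis} + P_{Alta} = 0 ⇒ P_{Borealis} = 8.75 + 0.125P_{Alta}.
The game is symmetric, so in equilibrium P_{Alta} = P_{Borealis}: the reaction function gives 0.875P_{Borealis} = 8.75, hence P_{Borealis} = 10.
q_{Borealis} = 58 − 4·10 + 10 = 28.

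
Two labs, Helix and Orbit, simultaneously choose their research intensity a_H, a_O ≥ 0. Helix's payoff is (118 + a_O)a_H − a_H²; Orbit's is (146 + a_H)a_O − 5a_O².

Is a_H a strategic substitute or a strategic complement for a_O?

Expanding Helix's payoff: 118a_H + a_Oa_H − a_H².
∂π/∂a_H = 118 + a_O − 2a_H = 0, so a_H = 59 + 0.5a_O.
The best-response slope da_H/da_O = 0.5 > 0: the reaction function is upward-sloping, so the choices are strategic complements.

strategic complements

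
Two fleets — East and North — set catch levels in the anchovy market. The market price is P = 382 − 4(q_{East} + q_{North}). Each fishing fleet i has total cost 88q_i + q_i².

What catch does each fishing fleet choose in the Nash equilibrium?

Fishing fleet East's profit: π = q_{East}(382 − 4(q_{East} + q_{North})) − 88q_{East} − q_{East}².
∂π/∂q_{East} = 294 − 10q_{East} − 4q_{North} = 0, so q_{East} = 29.4 − 0.4q_{North}.
Setting q_{East} = q_{North} in the reaction function: q_{East} = 29.4 − 0.4q_{East}, so q_{East} = 29.4 / 1.4 = 21.

21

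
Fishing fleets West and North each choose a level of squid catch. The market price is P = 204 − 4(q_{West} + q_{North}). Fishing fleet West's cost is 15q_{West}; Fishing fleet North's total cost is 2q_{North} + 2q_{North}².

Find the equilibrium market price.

88

Fishing fleet West's profit: π = q_{West}(204 − 4(q_{West} + q_{North})) − 15q_{West}.
∂π/∂q_{West} = 189 − 8q_{West} − 4q_{North} = 0, so q_{West} = 23.625 − 0.5q_{North}.
For North: ∂π/∂q_{North} = 202 − 12q_{North} − 4q_{West} = 0 ⇒ q_{North} = 101/6 − (1/3)q_{West}.
Solving the two reaction functions simultaneously: (1 − (−0.5)(−1/3))q_{West} = 23.625 − 0.5·(101/6), so (5/6)q_{West} = 365/24 and q_{West} = 18.25.
Then q_{North} = 101/6 − (1/3)·18.25 = 10.75.
Equilibrium price: P = 204 − 4·29 = 88.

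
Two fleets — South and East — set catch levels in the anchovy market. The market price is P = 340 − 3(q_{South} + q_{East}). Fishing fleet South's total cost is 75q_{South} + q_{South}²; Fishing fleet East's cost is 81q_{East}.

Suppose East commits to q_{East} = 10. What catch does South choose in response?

29.375

Fishing fleet South's profit: π = q_{South}(340 − 3(q_{South} + q_{East})) − 75q_{South} − q_{South}².
∂π/∂q_{South} = 265 − 8q_{South} − 3q_{East} = 0, so q_{South} = 33.125 − 0.375q_{East}.
At q_{East} = 10: q_{South} = 33.125 − 0.375·10 = 29.375.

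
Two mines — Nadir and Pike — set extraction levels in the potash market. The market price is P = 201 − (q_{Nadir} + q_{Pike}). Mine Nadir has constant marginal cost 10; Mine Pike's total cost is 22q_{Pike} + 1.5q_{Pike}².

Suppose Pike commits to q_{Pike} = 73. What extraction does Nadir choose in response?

59

Mine Nadir's profit: π = q_{Nadir}(201 − (q_{Nadir} + q_{Pike})) − 10q_{Nadir}.
∂π/∂q_{Nadir} = 191 − 2q_{Nadir} − q_{Pike} = 0, so q_{Nadir} = 95.5 − 0.5q_{Pike}.
At q_{Pike} = 73: q_{Nadir} = 95.5 − 0.5·73 = 59.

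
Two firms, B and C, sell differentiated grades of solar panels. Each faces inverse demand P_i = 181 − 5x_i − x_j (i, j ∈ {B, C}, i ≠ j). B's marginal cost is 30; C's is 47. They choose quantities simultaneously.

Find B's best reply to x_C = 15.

13.6

Firm B's profit: π = x_B(181 − 5x_B − x_C) − 30x_B.
∂π/∂x_B = 151 − 10x_B − x_C = 0 ⇒ x_B = 15.1 − 0.1x_C.
At x_C = 15: x_B = 15.1 − 0.1·15 = 13.6.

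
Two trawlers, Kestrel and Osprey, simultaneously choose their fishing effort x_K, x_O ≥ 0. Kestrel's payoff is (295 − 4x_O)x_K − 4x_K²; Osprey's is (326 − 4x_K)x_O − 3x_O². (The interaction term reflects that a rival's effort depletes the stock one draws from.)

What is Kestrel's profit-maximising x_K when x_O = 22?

Expanding Kestrel's payoff: 295x_K − 4x_Ox_K − 4x_K².
∂π/∂x_K = 295 − 4x_O − 8x_K = 0, so x_K = 36.875 − 0.5x_O.
At x_O = 22: x_K = 36.875 − 0.5·22 = 25.875.

25.875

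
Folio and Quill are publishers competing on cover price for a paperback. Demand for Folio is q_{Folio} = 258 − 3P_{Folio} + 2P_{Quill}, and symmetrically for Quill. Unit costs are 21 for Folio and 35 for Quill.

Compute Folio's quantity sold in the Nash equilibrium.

Folio's profit: π = (P_{Folio} − 21)(258 − 3P_{Folio} + 2P_{Quill}).
∂π/∂P_{Folio} = 321 − 6P_{Folio} + 2P_{Quill} = 0 ⇒ P_{Folio} = 53.5 + (1/3)P_{Quill}.
Similarly P_{Quill} = 60.5 + (1/3)P_{Folio}.
Substituting the second reaction function into the first: P_{Folio} = 53.5 + (1/3)(60.5 + (1/3)P_{Folio}), which gives (8/9)P_{Folio} = 221/3 ⇒ P_{Folio} = 82.875.
Then P_{Quill} = 60.5 + (1/3)·82.875 = 88.125.
q_{Folio} = 258 − 3·82.875 + 2·88.125 = 185.625.

185.625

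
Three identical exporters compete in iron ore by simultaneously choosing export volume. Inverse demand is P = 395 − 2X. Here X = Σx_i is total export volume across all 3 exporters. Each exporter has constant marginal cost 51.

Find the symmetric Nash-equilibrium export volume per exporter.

A representative exporter's profit is π_i = x_i(395 − 2X) − 51x_i, with X = x_i + Σ_{j≠i} x_j.
First-order condition: 344 − 4x_i − 2Σ_{j≠i} x_j = 0.
With identical exporters, set every x_j = x: then 344 − 4x − 4x = 0, i.e. x = 344/8 = 43.

43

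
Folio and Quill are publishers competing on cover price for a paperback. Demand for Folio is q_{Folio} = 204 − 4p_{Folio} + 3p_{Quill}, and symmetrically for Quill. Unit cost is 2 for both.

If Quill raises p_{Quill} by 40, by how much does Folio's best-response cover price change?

Folio's profit: π = (p_{Folio} − 2)(204 − 4p_{Folio} + 3p_{Quill}).
∂π/∂p_{Folio} = 212 − 8p_{Folio} + 3p_{Quill} = 0 ⇒ p_{Folio} = 26.5 + 0.375p_{Quill}.
The reaction-function slope is 0.375, so a 40-unit rise in p_{Quill} moves p_{Folio} by 0.375 × 40 = 15. Folio's best response rises — the actions are strategic complements.

15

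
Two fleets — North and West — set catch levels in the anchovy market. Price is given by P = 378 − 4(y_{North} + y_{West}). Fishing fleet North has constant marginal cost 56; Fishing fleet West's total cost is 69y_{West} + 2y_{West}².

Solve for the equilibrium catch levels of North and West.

Fishing fleet North's profit: π = y_{North}(378 − 4(y_{North} + y_{West})) − 56y_{North}.
∂π/∂y_{North} = 322 − 8y_{North} − 4y_{West} = 0, so y_{North} = 40.25 − 0.5y_{West}.
For West: ∂π/∂y_{West} = 309 − 12y_{West} − 4y_{North} = 0 ⇒ y_{West} = 25.75 − (1/3)y_{North}.
Plugging y_{West} into North's best response: y_{North} = 40.25 − 0.5(25.75 − (1/3)y_{North}) ⇒ (5/6)y_{North} = 27.375, so y_{North} = 32.85.
Then y_{West} = 25.75 − (1/3)·32.85 = 14.8.

32.85, 14.8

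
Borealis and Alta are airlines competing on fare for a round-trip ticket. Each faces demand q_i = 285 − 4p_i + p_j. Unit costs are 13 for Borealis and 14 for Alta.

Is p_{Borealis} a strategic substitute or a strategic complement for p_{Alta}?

strategic complements

Borealis's profit: π = (p_{Borealis} − 13)(285 − 4p_{Borealis} + p_{Alta}).
∂π/∂p_{Borealis} = 337 − 8p_{Borealis} + p_{Alta} = 0 ⇒ p_{Borealis} = 42.125 + 0.125p_{Alta}.
The best-response slope dp_{Borealis}/dp_{Alta} = 0.125 > 0: the reaction function is upward-sloping, so the choices are strategic complements.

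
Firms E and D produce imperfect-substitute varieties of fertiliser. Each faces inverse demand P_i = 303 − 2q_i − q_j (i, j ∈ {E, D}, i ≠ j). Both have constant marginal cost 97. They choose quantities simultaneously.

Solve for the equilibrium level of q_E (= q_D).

Firm E's profit: π = q_E(303 − 2q_E − q_D) − 97q_E.
∂π/∂q_E = 206 − 4q_E − q_D = 0 ⇒ q_E = 51.5 − 0.25q_D.
Setting q_E = q_D in the reaction function: q_E = 51.5 − 0.25q_E, so q_E = 51.5 / 1.25 = 41.2.

41.2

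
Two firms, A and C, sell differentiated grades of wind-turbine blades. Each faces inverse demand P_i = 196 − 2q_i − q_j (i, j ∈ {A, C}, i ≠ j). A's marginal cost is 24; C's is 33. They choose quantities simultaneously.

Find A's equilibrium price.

94

Firm A's profit: π = q_A(196 − 2q_A − q_C) − 24q_A.
∂π/∂q_A = 172 − 4q_A − q_C = 0 ⇒ q_A = 43 − 0.25q_C.
Similarly q_C = 40.75 − 0.25q_A.
Substituting the second reaction function into the first: q_A = 43 − 0.25(40.75 − 0.25q_A), which gives 0.9375q_A = 32.8125 ⇒ q_A = 35.
Then q_C = 40.75 − 0.25·35 = 32.
P_A = 196 − 2·35 − 32 = 94.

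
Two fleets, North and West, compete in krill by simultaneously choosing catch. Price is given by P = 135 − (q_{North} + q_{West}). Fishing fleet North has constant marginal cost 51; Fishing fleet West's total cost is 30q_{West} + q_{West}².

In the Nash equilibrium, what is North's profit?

Fishing fleet North's profit: π = q_{North}(135 − (q_{North} + q_{West})) − 51q_{North}.
∂π/∂q_{North} = 84 − 2q_{North} − q_{West} = 0, so q_{North} = 42 − 0.5q_{West}.
For West: ∂π/∂q_{West} = 105 − 4q_{West} − q_{North} = 0 ⇒ q_{West} = 26.25 − 0.25q_{North}.
Plugging q_{West} into North's best response: q_{North} = 42 − 0.5(26.25 − 0.25q_{North}) ⇒ 0.875q_{North} = 28.875, so q_{North} = 33.
Then q_{West} = 26.25 − 0.25·33 = 18.
Price P = 135 − 51 = 84.
North's profit: (84 − 51)·33 = 1089.

1089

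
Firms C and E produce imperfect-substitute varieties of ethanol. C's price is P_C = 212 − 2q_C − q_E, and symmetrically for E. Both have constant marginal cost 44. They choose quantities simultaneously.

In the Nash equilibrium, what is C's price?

111.2

Firm C's profit: π = q_C(212 − 2q_C − q_E) − 44q_C.
∂π/∂q_C = 168 − 4q_C − q_E = 0 ⇒ q_C = 42 − 0.25q_E.
The game is symmetric, so in equilibrium q_E = q_C: the reaction function gives 1.25q_C = 42, hence q_C = 33.6.
P_C = 212 − 2·33.6 − 33.6 = 111.2.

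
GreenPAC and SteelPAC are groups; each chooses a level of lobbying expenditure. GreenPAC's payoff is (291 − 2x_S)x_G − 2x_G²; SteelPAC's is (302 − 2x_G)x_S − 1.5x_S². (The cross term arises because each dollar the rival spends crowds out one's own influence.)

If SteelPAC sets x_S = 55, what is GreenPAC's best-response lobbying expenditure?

Expanding GreenPAC's payoff: 291x_G − 2x_Sx_G − 2x_G².
∂π/∂x_G = 291 − 2x_S − 4x_G = 0, so x_G = 72.75 − 0.5x_S.
At x_S = 55: x_G = 72.75 − 0.5·55 = 45.25.

45.25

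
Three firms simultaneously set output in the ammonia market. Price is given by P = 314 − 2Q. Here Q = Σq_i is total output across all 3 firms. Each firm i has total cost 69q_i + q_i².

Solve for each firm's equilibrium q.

24.5

A representative firm's profit is π_i = q_i(314 − 2Q) − 69q_i − q_i², with Q = q_i + Σ_{j≠i} q_j.
First-order condition: 245 − 6q_i − 2Σ_{j≠i} q_j = 0.
Imposing symmetry (q_j = q for all j) turns Σ_{j≠i} q_j into 2q, so 245 = 10q and q = 24.5.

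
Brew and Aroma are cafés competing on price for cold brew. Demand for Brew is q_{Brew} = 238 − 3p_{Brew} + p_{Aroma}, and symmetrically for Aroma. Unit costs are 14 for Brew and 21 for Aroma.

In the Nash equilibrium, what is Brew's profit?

5444.28

Brew's profit: π = (p_{Brew} − 14)(238 − 3p_{Brew} + p_{Aroma}).
∂π/∂p_{Brew} = 280 − 6p_{Brew} + p_{Aroma} = 0 ⇒ p_{Brew} = 140/3 + (1/6)p_{Aroma}.
Similarly p_{Aroma} = 301/6 + (1/6)p_{Brew}.
Substituting the second reaction function into the first: p_{Brew} = 140/3 + (1/6)(301/6 + (1/6)p_{Brew}), which gives (35/36)p_{Brew} = 1981/36 ⇒ p_{Brew} = 56.6.
Then p_{Aroma} = 301/6 + (1/6)·56.6 = 59.6.
q_{Brew} = 238 − 3·56.6 + 59.6 = 127.8.
Profit = (56.6 − 14)·127.8 = 5444.28.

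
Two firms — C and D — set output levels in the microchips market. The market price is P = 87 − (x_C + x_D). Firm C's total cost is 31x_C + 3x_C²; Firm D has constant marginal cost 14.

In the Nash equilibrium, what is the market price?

Firm C's profit: π = x_C(87 − (x_C + x_D)) − 31x_C − 3x_C².
∂π/∂x_C = 56 − 8x_C − x_D = 0, so x_C = 7 − 0.125x_D.
For D: ∂π/∂x_D = 73 − 2x_D − x_C = 0 ⇒ x_D = 36.5 − 0.5x_C.
Substituting the second reaction function into the first: x_C = 7 − 0.125(36.5 − 0.5x_C), which gives 0.9375x_C = 2.4375 ⇒ x_C = 2.6.
Then x_D = 36.5 − 0.5·2.6 = 35.2.
Equilibrium price: P = 87 − 37.8 = 49.2.

49.2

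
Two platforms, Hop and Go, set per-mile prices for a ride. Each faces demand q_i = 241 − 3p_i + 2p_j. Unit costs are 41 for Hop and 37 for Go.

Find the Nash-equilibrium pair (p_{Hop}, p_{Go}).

Hop's profit: π = (p_{Hop} − 41)(241 − 3p_{Hop} + 2p_{Go}).
∂π/∂p_{Hop} = 364 − 6p_{Hop} + 2p_{Go} = 0 ⇒ p_{Hop} = 182/3 + (1/3)p_{Go}.
Similarly p_{Go} = 176/3 + (1/3)p_{Hop}.
Substituting the second reaction function into the first: p_{Hop} = 182/3 + (1/3)(176/3 + (1/3)p_{Hop}), which gives (8/9)p_{Hop} = 722/9 ⇒ p_{Hop} = 90.25.
Then p_{Go} = 176/3 + (1/3)·90.25 = 88.75.

90.25, 88.75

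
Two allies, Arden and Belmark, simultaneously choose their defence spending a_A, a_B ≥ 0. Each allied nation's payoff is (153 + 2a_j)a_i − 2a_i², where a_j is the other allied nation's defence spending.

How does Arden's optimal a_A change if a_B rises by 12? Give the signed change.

6

Arden's payoff is (153 + 2a_B)a_A − 2a_A².
∂π/∂a_A = 153 + 2a_B − 4a_A = 0, so a_A = 38.25 + 0.5a_B.
The reaction-function slope is 0.5, so a 12-unit rise in a_B moves a_A by 0.5 × 12 = 6. Arden's best response rises — the actions are strategic complements.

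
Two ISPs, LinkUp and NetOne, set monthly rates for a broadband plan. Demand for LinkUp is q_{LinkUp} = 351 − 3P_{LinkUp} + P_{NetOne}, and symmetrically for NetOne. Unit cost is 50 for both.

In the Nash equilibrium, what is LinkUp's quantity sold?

150.6

LinkUp's profit: π = (P_{LinkUp} − 50)(351 − 3P_{LinkUp} + P_{NetOne}).
∂π/∂P_{LinkUp} = 501 − 6P_{LinkUp} + P_{NetOne} = 0 ⇒ P_{LinkUp} = 83.5 + (1/6)P_{NetOne}.
The game is symmetric, so in equilibrium P_{NetOne} = P_{LinkUp}: the reaction function gives (5/6)P_{LinkUp} = 83.5, hence P_{LinkUp} = 100.2.
q_{LinkUp} = 351 − 3·100.2 + 100.2 = 150.6.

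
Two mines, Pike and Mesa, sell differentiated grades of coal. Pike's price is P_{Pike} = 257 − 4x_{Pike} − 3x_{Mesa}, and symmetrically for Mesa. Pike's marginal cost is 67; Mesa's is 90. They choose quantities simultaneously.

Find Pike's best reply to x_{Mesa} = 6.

Mine Pike's profit: π = x_{Pike}(257 − 4x_{Pike} − 3x_{Mesa}) − 67x_{Pike}.
∂π/∂x_{Pike} = 190 − 8x_{Pike} − 3x_{Mesa} = 0 ⇒ x_{Pike} = 23.75 − 0.375x_{Mesa}.
At x_{Mesa} = 6: x_{Pike} = 23.75 − 0.375·6 = 21.5.

21.5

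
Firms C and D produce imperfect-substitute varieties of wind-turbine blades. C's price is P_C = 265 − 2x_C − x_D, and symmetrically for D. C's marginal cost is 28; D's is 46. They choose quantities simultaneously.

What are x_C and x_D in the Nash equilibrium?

48.6, 42.6

Firm C's profit: π = x_C(265 − 2x_C − x_D) − 28x_C.
∂π/∂x_C = 237 − 4x_C − x_D = 0 ⇒ x_C = 59.25 − 0.25x_D.
Similarly x_D = 54.75 − 0.25x_C.
Solving the two reaction functions simultaneously: (1 − (−0.25)(−0.25))x_C = 59.25 − 0.25·54.75, so 0.9375x_C = 45.5625 and x_C = 48.6.
Then x_D = 54.75 − 0.25·48.6 = 42.6.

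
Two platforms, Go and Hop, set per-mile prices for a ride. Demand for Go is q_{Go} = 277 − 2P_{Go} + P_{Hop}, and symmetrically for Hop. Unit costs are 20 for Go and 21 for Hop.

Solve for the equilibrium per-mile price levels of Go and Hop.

Go's profit: π = (P_{Go} − 20)(277 − 2P_{Go} + P_{Hop}).
∂π/∂P_{Go} = 317 − 4P_{Go} + P_{Hop} = 0 ⇒ P_{Go} = 79.25 + 0.25P_{Hop}.
Similarly P_{Hop} = 79.75 + 0.25P_{Go}.
Plugging P_{Hop} into Go's best response: P_{Go} = 79.25 + 0.25(79.75 + 0.25P_{Go}) ⇒ 0.9375P_{Go} = 99.1875, so P_{Go} = 105.8.
Then P_{Hop} = 79.75 + 0.25·105.8 = 106.2.

105.8, 106.2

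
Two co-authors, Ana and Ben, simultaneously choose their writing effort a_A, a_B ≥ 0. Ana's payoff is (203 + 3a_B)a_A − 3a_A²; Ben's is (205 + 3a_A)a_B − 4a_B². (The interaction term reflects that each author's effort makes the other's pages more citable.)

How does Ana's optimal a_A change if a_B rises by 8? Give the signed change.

4

Expanding Ana's payoff: 203a_A + 3a_Ba_A − 3a_A².
∂π/∂a_A = 203 + 3a_B − 6a_A = 0, so a_A = 203/6 + 0.5a_B.
The reaction-function slope is 0.5, so an 8-unit rise in a_B moves a_A by 0.5 × 8 = 4. Ana's best response rises — the actions are strategic complements.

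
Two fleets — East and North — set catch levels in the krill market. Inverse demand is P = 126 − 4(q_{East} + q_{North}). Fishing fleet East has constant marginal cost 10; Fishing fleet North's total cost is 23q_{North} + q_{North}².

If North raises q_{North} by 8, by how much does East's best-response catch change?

Fishing fleet East's profit: π = q_{East}(126 − 4(q_{East} + q_{North})) − 10q_{East}.
∂π/∂q_{East} = 116 − 8q_{East} − 4q_{North} = 0, so q_{East} = 14.5 − 0.5q_{North}.
The reaction-function slope is −0.5, so an 8-unit rise in q_{North} moves q_{East} by −0.5 × 8 = −4. East's best response falls — the actions are strategic substitutes.

-4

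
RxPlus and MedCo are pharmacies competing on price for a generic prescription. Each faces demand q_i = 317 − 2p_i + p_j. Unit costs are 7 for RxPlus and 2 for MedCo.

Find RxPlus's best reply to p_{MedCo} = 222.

RxPlus's profit: π = (p_{RxPlus} − 7)(317 − 2p_{RxPlus} + p_{MedCo}).
∂π/∂p_{RxPlus} = 331 − 4p_{RxPlus} + p_{MedCo} = 0 ⇒ p_{RxPlus} = 82.75 + 0.25p_{MedCo}.
At p_{MedCo} = 222: p_{RxPlus} = 82.75 + 0.25·222 = 138.25.

138.25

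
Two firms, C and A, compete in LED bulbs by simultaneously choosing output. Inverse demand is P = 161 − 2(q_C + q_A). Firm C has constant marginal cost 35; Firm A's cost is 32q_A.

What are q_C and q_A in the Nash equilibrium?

20.5, 22

Firm C's profit: π = q_C(161 − 2(q_C + q_A)) − 35q_C.
∂π/∂q_C = 126 − 4q_C − 2q_A = 0, so q_C = 31.5 − 0.5q_A.
By the same steps for A: q_A = 32.25 − 0.5q_C.
Solving the two reaction functions simultaneously: (1 − (−0.5)(−0.5))q_C = 31.5 − 0.5·32.25, so 0.75q_C = 15.375 and q_C = 20.5.
Then q_A = 32.25 − 0.5·20.5 = 22.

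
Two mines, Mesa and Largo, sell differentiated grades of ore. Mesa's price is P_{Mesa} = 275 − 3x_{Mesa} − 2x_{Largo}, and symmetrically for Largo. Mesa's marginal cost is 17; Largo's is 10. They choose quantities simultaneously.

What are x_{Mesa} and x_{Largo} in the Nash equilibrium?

Mine Mesa's profit: π = x_{Mesa}(275 − 3x_{Mesa} − 2x_{Largo}) − 17x_{Mesa}.
∂π/∂x_{Mesa} = 258 − 6x_{Mesa} − 2x_{Largo} = 0 ⇒ x_{Mesa} = 43 − (1/3)x_{Largo}.
Similarly x_{Largo} = 265/6 − (1/3)x_{Mesa}.
Substituting the second reaction function into the first: x_{Mesa} = 43 − (1/3)(265/6 − (1/3)x_{Mesa}), which gives (8/9)x_{Mesa} = 509/18 ⇒ x_{Mesa} = 31.8125.
Then x_{Largo} = 265/6 − (1/3)·31.8125 = 33.5625.

31.8125, 33.5625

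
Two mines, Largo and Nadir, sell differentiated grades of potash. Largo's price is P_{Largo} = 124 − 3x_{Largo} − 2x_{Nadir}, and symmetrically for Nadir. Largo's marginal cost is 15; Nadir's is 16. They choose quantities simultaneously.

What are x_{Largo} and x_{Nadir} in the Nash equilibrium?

Mine Largo's profit: π = x_{Largo}(124 − 3x_{Largo} − 2x_{Nadir}) − 15x_{Largo}.
∂π/∂x_{Largo} = 109 − 6x_{Largo} − 2x_{Nadir} = 0 ⇒ x_{Largo} = 109/6 − (1/3)x_{Nadir}.
Similarly x_{Nadir} = 18 − (1/3)x_{Largo}.
Plugging x_{Nadir} into Largo's best response: x_{Largo} = 109/6 − (1/3)(18 − (1/3)x_{Largo}) ⇒ (8/9)x_{Largo} = 73/6, so x_{Largo} = 13.6875.
Then x_{Nadir} = 18 − (1/3)·13.6875 = 13.4375.

13.6875, 13.4375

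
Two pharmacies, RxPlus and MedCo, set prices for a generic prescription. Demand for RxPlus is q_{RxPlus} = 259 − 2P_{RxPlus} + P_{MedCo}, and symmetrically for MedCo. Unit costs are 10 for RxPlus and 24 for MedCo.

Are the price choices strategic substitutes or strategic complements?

RxPlus's profit: π = (P_{RxPlus} − 10)(259 − 2P_{RxPlus} + P_{MedCo}).
∂π/∂P_{RxPlus} = 279 − 4P_{RxPlus} + P_{MedCo} = 0 ⇒ P_{RxPlus} = 69.75 + 0.25P_{MedCo}.
The best-response slope dP_{RxPlus}/dP_{MedCo} = 0.25 > 0: the reaction function is upward-sloping, so the choices are strategic complements.

strategic complements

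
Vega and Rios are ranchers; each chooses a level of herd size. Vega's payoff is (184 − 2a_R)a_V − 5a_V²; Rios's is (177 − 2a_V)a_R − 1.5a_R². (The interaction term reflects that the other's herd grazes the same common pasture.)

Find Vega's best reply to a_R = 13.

Expanding Vega's payoff: 184a_V − 2a_Ra_V − 5a_V².
∂π/∂a_V = 184 − 2a_R − 10a_V = 0, so a_V = 18.4 − 0.2a_R.
At a_R = 13: a_V = 18.4 − 0.2·13 = 15.8.

15.8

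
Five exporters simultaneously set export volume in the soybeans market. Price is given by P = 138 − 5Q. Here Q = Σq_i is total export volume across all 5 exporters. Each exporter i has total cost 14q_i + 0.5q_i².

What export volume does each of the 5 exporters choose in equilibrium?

4

A representative exporter's profit is π_i = q_i(138 − 5Q) − 14q_i − 0.5q_i², with Q = q_i + Σ_{j≠i} q_j.
First-order condition: 124 − 11q_i − 5Σ_{j≠i} q_j = 0.
Imposing symmetry (q_j = q for all j) turns Σ_{j≠i} q_j into 4q, so 124 = 31q and q = 4.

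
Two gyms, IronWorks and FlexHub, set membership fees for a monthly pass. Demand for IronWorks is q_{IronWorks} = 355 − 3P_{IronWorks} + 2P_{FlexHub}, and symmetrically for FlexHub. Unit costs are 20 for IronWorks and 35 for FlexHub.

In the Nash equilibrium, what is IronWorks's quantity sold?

IronWorks's profit: π = (P_{IronWorks} − 20)(355 − 3P_{IronWorks} + 2P_{FlexHub}).
∂π/∂P_{IronWorks} = 415 − 6P_{IronWorks} + 2P_{FlexHub} = 0 ⇒ P_{IronWorks} = 415/6 + (1/3)P_{FlexHub}.
Similarly P_{FlexHub} = 230/3 + (1/3)P_{IronWorks}.
Plugging P_{FlexHub} into IronWorks's best response: P_{IronWorks} = 415/6 + (1/3)(230/3 + (1/3)P_{IronWorks}) ⇒ (8/9)P_{IronWorks} = 1705/18, so P_{IronWorks} = 106.5625.
Then P_{FlexHub} = 230/3 + (1/3)·106.5625 = 112.1875.
q_{IronWorks} = 355 − 3·106.5625 + 2·112.1875 = 259.6875.

259.6875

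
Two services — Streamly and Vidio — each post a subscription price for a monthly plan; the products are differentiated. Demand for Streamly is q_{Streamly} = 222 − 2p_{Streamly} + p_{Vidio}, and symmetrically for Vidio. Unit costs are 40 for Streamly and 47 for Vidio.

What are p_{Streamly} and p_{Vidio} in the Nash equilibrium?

101.6, 104.4

Streamly's profit: π = (p_{Streamly} − 40)(222 − 2p_{Streamly} + p_{Vidio}).
∂π/∂p_{Streamly} = 302 − 4p_{Streamly} + p_{Vidio} = 0 ⇒ p_{Streamly} = 75.5 + 0.25p_{Vidio}.
Similarly p_{Vidio} = 79 + 0.25p_{Streamly}.
Plugging p_{Vidio} into Streamly's best response: p_{Streamly} = 75.5 + 0.25(79 + 0.25p_{Streamly}) ⇒ 0.9375p_{Streamly} = 95.25, so p_{Streamly} = 101.6.
Then p_{Vidio} = 79 + 0.25·101.6 = 104.4.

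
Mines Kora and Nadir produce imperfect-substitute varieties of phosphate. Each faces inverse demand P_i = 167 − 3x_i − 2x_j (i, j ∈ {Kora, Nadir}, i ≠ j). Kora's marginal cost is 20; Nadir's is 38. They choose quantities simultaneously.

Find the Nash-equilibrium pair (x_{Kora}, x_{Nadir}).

Mine Kora's profit: π = x_{Kora}(167 − 3x_{Kora} − 2x_{Nadir}) − 20x_{Kora}.
∂π/∂x_{Kora} = 147 − 6x_{Kora} − 2x_{Nadir} = 0 ⇒ x_{Kora} = 24.5 − (1/3)x_{Nadir}.
Similarly x_{Nadir} = 21.5 − (1/3)x_{Kora}.
Plugging x_{Nadir} into Kora's best response: x_{Kora} = 24.5 − (1/3)(21.5 − (1/3)x_{Kora}) ⇒ (8/9)x_{Kora} = 52/3, so x_{Kora} = 19.5.
Then x_{Nadir} = 21.5 − (1/3)·19.5 = 15.

19.5, 15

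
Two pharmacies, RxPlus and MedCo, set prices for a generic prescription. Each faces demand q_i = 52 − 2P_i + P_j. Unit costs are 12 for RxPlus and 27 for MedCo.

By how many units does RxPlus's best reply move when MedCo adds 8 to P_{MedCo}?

RxPlus's profit: π = (P_{RxPlus} − 12)(52 − 2P_{RxPlus} + P_{MedCo}).
∂π/∂P_{RxPlus} = 76 − 4P_{RxPlus} + P_{MedCo} = 0 ⇒ P_{RxPlus} = 19 + 0.25P_{MedCo}.
The reaction-function slope is 0.25, so an 8-unit rise in P_{MedCo} moves P_{RxPlus} by 0.25 × 8 = 2. RxPlus's best response rises — the actions are strategic complements.

2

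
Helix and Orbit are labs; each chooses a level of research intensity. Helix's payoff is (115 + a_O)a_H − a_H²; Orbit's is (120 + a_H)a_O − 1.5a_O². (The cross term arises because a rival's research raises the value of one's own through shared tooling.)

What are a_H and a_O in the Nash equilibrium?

93, 71

Expanding Helix's payoff: 115a_H + a_Oa_H − a_H².
∂π/∂a_H = 115 + a_O − 2a_H = 0, so a_H = 57.5 + 0.5a_O.
Likewise for Orbit: a_O = 40 + (1/3)a_H.
Substituting the second reaction function into the first: a_H = 57.5 + 0.5(40 + (1/3)a_H), which gives (5/6)a_H = 77.5 ⇒ a_H = 93.
Then a_O = 40 + (1/3)·93 = 71.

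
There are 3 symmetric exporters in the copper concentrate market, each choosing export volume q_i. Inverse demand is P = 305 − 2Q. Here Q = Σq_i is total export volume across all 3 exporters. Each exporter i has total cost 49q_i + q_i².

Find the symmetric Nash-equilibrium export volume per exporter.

25.6

A representative exporter's profit is π_i = q_i(305 − 2Q) − 49q_i − q_i², with Q = q_i + Σ_{j≠i} q_j.
First-order condition: 256 − 6q_i − 2Σ_{j≠i} q_j = 0.
With identical exporters, set every q_j = q: then 256 − 6q − 4q = 0, i.e. q = 256/10 = 25.6.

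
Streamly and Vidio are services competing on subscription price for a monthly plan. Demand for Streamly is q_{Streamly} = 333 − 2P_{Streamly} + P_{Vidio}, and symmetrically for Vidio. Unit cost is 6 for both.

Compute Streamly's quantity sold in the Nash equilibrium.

218

Streamly's profit: π = (P_{Streamly} − 6)(333 − 2P_{Streamly} + P_{Vidio}).
∂π/∂P_{Streamly} = 345 − 4P_{Streamly} + P_{Vidio} = 0 ⇒ P_{Streamly} = 86.25 + 0.25P_{Vidio}.
Setting P_{Streamly} = P_{Vidio} in the reaction function: P_{Streamly} = 86.25 + 0.25P_{Streamly}, so P_{Streamly} = 86.25 / 0.75 = 115.
q_{Streamly} = 333 − 2·115 + 115 = 218.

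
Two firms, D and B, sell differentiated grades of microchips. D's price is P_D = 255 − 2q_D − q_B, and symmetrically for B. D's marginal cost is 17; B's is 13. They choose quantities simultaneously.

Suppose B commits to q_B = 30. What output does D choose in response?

52

Firm D's profit: π = q_D(255 − 2q_D − q_B) − 17q_D.
∂π/∂q_D = 238 − 4q_D − q_B = 0 ⇒ q_D = 59.5 − 0.25q_B.
At q_B = 30: q_D = 59.5 − 0.25·30 = 52.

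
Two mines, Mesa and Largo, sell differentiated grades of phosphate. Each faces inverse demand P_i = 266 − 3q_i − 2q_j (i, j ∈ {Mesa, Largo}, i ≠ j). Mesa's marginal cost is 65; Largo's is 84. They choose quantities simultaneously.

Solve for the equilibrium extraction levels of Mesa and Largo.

26.3125, 21.5625

Mine Mesa's profit: π = q_{Mesa}(266 − 3q_{Mesa} − 2q_{Largo}) − 65q_{Mesa}.
∂π/∂q_{Mesa} = 201 − 6q_{Mesa} − 2q_{Largo} = 0 ⇒ q_{Mesa} = 33.5 − (1/3)q_{Largo}.
Similarly q_{Largo} = 91/3 − (1/3)q_{Mesa}.
Substituting the second reaction function into the first: q_{Mesa} = 33.5 − (1/3)(91/3 − (1/3)q_{Mesa}), which gives (8/9)q_{Mesa} = 421/18 ⇒ q_{Mesa} = 26.3125.
Then q_{Largo} = 91/3 − (1/3)·26.3125 = 21.5625.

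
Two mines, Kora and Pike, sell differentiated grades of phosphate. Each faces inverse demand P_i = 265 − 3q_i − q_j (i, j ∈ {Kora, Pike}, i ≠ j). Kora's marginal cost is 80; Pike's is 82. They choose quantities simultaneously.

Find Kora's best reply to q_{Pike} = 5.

30

Mine Kora's profit: π = q_{Kora}(265 − 3q_{Kora} − q_{Pike}) − 80q_{Kora}.
∂π/∂q_{Kora} = 185 − 6q_{Kora} − q_{Pike} = 0 ⇒ q_{Kora} = 185/6 − (1/6)q_{Pike}.
At q_{Pike} = 5: q_{Kora} = 185/6 − (1/6)·5 = 30.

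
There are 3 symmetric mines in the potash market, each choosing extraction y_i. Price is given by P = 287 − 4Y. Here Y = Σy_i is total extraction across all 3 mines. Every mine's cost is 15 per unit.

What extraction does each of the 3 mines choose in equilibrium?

17

A representative mine's profit is π_i = y_i(287 − 4Y) − 15y_i, with Y = y_i + Σ_{j≠i} y_j.
First-order condition: 272 − 8y_i − 4Σ_{j≠i} y_j = 0.
With identical mines, set every y_j = y: then 272 − 8y − 8y = 0, i.e. y = 272/16 = 17.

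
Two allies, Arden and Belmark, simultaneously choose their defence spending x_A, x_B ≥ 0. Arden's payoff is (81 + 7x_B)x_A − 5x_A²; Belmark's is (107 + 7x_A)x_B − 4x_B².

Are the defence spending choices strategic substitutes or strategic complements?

Expanding Arden's payoff: 81x_A + 7x_Bx_A − 5x_A².
∂π/∂x_A = 81 + 7x_B − 10x_A = 0, so x_A = 8.1 + 0.7x_B.
The best-response slope dx_A/dx_B = 0.7 > 0: the reaction function is upward-sloping, so the choices are strategic complements.

strategic complements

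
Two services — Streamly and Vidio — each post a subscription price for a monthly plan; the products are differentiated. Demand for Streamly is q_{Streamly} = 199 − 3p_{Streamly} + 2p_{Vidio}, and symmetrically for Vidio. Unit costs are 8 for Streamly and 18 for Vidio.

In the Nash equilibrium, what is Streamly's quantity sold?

Streamly's profit: π = (p_{Streamly} − 8)(199 − 3p_{Streamly} + 2p_{Vidio}).
∂π/∂p_{Streamly} = 223 − 6p_{Streamly} + 2p_{Vidio} = 0 ⇒ p_{Streamly} = 223/6 + (1/3)p_{Vidio}.
Similarly p_{Vidio} = 253/6 + (1/3)p_{Streamly}.
Solving the two reaction functions simultaneously: (1 − (1/3)(1/3))p_{Streamly} = 223/6 + (1/3)·(253/6), so (8/9)p_{Streamly} = 461/9 and p_{Streamly} = 57.625.
Then p_{Vidio} = 253/6 + (1/3)·57.625 = 61.375.
q_{Streamly} = 199 − 3·57.625 + 2·61.375 = 148.875.

148.875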